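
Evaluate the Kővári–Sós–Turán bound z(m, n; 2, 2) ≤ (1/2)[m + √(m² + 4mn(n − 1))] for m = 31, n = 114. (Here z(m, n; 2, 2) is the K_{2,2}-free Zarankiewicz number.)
z(31, 114; 2, 2) ≤ (1/2)[31 + √(31² + 4·31·114·113)] = (1/2)[31 + √1598329] = 647.6252

Kővári–Sós–Turán: let r_1, ..., r_31 be the row sums and z = Σ r_i the total number of 1s. Each pair of columns can share at most one row with both entries 1 (else a 2×2 all-ones block appears), so Σ_i C(r_i, 2) ≤ C(114, 2) = 6441. By convexity Σ_i C(r_i, 2) ≥ 31·C(z/31, 2) = z(z − 31)/(2·31), giving z² − 31z − 31·114·113 ≤ 0 and hence z ≤ (1/2)[31 + √(961 + 4·399342)] = (1/2)[31 + √1598329] ≈ (1/2)(31 + 1264.2504) = 647.6252.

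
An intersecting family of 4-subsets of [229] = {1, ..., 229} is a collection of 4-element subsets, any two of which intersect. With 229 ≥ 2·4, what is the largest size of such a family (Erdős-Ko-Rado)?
max |F| = C(228, 3) = 1949476

Erdős-Ko-Rado (1961): when n ≥ 2k, max |F| = C(n−1, k−1). The bound is attained by the star {A : i ∈ A} for any fixed i ∈ [n]. Here C(229−1, 4−1) = C(228, 3) = 1949476.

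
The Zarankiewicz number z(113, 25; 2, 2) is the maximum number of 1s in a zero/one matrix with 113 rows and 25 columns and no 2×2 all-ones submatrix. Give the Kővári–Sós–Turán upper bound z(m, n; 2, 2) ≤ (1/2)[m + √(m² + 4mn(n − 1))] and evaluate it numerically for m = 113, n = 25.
z(113, 25; 2, 2) ≤ (1/2)[113 + √(113² + 4·113·25·24)] = (1/2)[113 + √283969] = 322.9437

Kővári–Sós–Turán: let r_1, ..., r_113 be the row sums and z = Σ r_i the total number of 1s. Each pair of columns can share at most one row with both entries 1 (else a 2×2 all-ones block appears), so Σ_i C(r_i, 2) ≤ C(25, 2) = 300. By convexity Σ_i C(r_i, 2) ≥ 113·C(z/113, 2) = z(z − 113)/(2·113), giving z² − 113z − 113·25·24 ≤ 0 and hence z ≤ (1/2)[113 + √(12769 + 4·67800)] = (1/2)[113 + √283969] ≈ (1/2)(113 + 532.8874) = 322.9437.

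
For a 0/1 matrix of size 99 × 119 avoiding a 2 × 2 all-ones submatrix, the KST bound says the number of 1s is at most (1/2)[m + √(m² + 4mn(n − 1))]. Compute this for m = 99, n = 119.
z(99, 119; 2, 2) ≤ (1/2)[99 + √(99² + 4·99·119·118)] = (1/2)[99 + √5570433] = 1229.5882

Kővári–Sós–Turán: let r_1, ..., r_99 be the row sums and z = Σ r_i the total number of 1s. Each pair of columns can share at most one row with both entries 1 (else a 2×2 all-ones block appears), so Σ_i C(r_i, 2) ≤ C(119, 2) = 7021. By convexity Σ_i C(r_i, 2) ≥ 99·C(z/99, 2) = z(z − 99)/(2·99), giving z² − 99z − 99·119·118 ≤ 0 and hence z ≤ (1/2)[99 + √(9801 + 4·1390158)] = (1/2)[99 + √5570433] ≈ (1/2)(99 + 2360.1765) = 1229.5882.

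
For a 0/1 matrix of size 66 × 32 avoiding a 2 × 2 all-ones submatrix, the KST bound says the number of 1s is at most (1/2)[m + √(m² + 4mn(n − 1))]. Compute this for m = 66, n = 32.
z(66, 32; 2, 2) ≤ (1/2)[66 + √(66² + 4·66·32·31)] = (1/2)[66 + √266244] = 290.9942

Kővári–Sós–Turán: let r_1, ..., r_66 be the row sums and z = Σ r_i the total number of 1s. Each pair of columns can share at most one row with both entries 1 (else a 2×2 all-ones block appears), so Σ_i C(r_i, 2) ≤ C(32, 2) = 496. By convexity Σ_i C(r_i, 2) ≥ 66·C(z/66, 2) = z(z − 66)/(2·66), giving z² − 66z − 66·32·31 ≤ 0 and hence z ≤ (1/2)[66 + √(4356 + 4·65472)] = (1/2)[66 + √266244] ≈ (1/2)(66 + 515.9884) = 290.9942.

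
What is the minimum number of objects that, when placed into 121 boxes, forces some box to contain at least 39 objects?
n = (39 − 1)·121 + 1 = 4599

By the generalised pigeonhole principle, to guarantee some box contains ≥ r objects we need more than (r − 1) · k objects total. Threshold: n = (r − 1) · k + 1. With r = 39 and k = 121: n = 38 · 121 + 1 = 4598 + 1 = 4599. For n = 4598 = 38 · 121, we can put exactly 38 objects in every box, avoiding 39 in any single one — so 4599 is tight.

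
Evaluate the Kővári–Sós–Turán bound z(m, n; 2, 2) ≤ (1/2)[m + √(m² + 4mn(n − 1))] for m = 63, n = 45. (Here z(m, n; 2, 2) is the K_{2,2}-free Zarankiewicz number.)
z(63, 45; 2, 2) ≤ (1/2)[63 + √(63² + 4·63·45·44)] = (1/2)[63 + √502929] = 386.0874

Kővári–Sós–Turán: let r_1, ..., r_63 be the row sums and z = Σ r_i the total number of 1s. Each pair of columns can share at most one row with both entries 1 (else a 2×2 all-ones block appears), so Σ_i C(r_i, 2) ≤ C(45, 2) = 990. By convexity Σ_i C(r_i, 2) ≥ 63·C(z/63, 2) = z(z − 63)/(2·63), giving z² − 63z − 63·45·44 ≤ 0 and hence z ≤ (1/2)[63 + √(3969 + 4·124740)] = (1/2)[63 + √502929] ≈ (1/2)(63 + 709.1749) = 386.0874.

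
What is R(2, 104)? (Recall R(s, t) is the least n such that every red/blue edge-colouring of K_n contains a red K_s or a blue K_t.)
R(2, 104) = 104

R(2, k) = k for all k ≥ 2: in a 2-colouring of K_k, either some edge is red (a red K_2) or all edges are blue (a blue K_k). And K_{103} coloured all-blue has no blue K_104, so R(2, 104) > 103. Hence R(2, 104) = 104.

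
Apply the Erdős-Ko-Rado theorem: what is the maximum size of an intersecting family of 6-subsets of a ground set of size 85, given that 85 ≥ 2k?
max |F| = C(84, 5) = 30872016

Erdős-Ko-Rado (1961): when n ≥ 2k, max |F| = C(n−1, k−1). The bound is attained by the star {A : i ∈ A} for any fixed i ∈ [n]. Here C(85−1, 6−1) = C(84, 5) = 30872016.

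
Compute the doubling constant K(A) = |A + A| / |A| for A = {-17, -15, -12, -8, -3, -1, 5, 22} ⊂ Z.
K = |A + A| / |A| = 32/8 = 4

Enumerate A + A = {a + b : a, b ∈ A}. With |A| = 8, there are |A|^2 = 64 ordered sum pairs; collecting distinct values, A + A = {-34, -32, -30, -29, -27, -25, -24, -23, -20, -18, -16, -15, -13, -12, -11, -10, -9, -7, -6, -4, -3, -2, 2, 4, 5, 7, 10, 14, 19, 21, 27, 44}, so |A + A| = 32. Thus K = 32/8 = 4. For comparison, the minimum possible |A + A| over all 8-element sets is 2·8 − 1 = 15 (so min K = 15/8), attained only by arithmetic progressions.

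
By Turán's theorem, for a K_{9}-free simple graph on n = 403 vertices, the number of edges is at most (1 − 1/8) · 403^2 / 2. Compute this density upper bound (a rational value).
Turán density bound = (7/8) · 403^2/2 = 1136863/16 ≈ 71053.9375

Turán's theorem: ex(n, K_{r+1}) is achieved by the complete r-partite Turán graph T(n, r) with parts as balanced as possible, and is at most (1 − 1/r) · n^2/2. For r = 8, n = 403: the density bound is (7/8) · 162409/2 = 1136863/16 ≈ 71053.9375. The integer-valued extremum is e(T(403, 8)) = 71053, which is strictly less than the density bound 1136863/16 since 8 ∤ 403 (the parts of T(403, 8) cannot all be equal).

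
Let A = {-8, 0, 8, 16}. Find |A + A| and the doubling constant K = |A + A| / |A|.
K = |A + A| / |A| = 7/4

Enumerate A + A = {a + b : a, b ∈ A}. With |A| = 4, there are |A|^2 = 16 ordered sum pairs; collecting distinct values, A + A = {-16, -8, 0, 8, 16, 24, 32}, so |A + A| = 7. Thus K = 7/4. Here |A + A| = 2|A| − 1 = 7, the minimum possible — so K = 7/4 is minimal, which holds iff A is an arithmetic progression.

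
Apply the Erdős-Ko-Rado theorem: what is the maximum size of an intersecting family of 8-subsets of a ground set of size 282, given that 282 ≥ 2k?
max |F| = C(281, 7) = 25456832144700

Erdős-Ko-Rado (1961): when n ≥ 2k, max |F| = C(n−1, k−1). The bound is attained by the star {A : i ∈ A} for any fixed i ∈ [n]. Here C(282−1, 8−1) = C(281, 7) = 25456832144700.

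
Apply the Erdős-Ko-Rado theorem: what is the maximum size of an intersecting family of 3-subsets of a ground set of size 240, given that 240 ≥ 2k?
max |F| = C(239, 2) = 28441

The Erdős-Ko-Rado theorem states: for n ≥ 2k, an intersecting family of k-subsets of an n-element set has size at most C(n − 1, k − 1), with equality for 'star' families {A ⊆ [n] : |A| = k, i ∈ A} (fix an element i). For n = 240, k = 3: C(239, 2) = 28441.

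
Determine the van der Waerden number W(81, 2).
W(81, 2) = 81 + 1 = 82

A 2-term AP is any pair of integers, so a monochromatic 2-AP exists iff some colour is used at least twice. With 81 colours, the colouring i ↦ i on {1, ..., 81} uses each colour once, avoiding any monochromatic pair, so W(81, 2) > 81. For {1, ..., 82}, pigeonhole forces two integers of the same colour, which form a monochromatic 2-AP. Hence W(81, 2) = 82.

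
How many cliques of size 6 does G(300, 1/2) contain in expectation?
E[# K_6] = C(300, 6) · (1/2)^C(6, 2) = 962822846700 / 2^15 = 240705711675/8192 ≈ 29383021.444702

For each 6-subset S of vertices (there are C(300, 6) = 962822846700 such S), let X_S = 1 if S induces a K_6 (all C(6, 2) = 15 edges present). Then P(X_S = 1) = (1/2)^15 = 1/32768. By linearity of expectation, E[# K_6] = C(300, 6) · (1/2)^15 = 962822846700 / 32768 = 240705711675/8192 ≈ 29383021.444702.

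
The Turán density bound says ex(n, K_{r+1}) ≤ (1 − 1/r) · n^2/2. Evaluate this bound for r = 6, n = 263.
Turán density bound = (5/6) · 263^2/2 = 345845/12 ≈ 28820.4167

Turán's theorem: ex(n, K_{r+1}) is achieved by the complete r-partite Turán graph T(n, r) with parts as balanced as possible, and is at most (1 − 1/r) · n^2/2. For r = 6, n = 263: the density bound is (5/6) · 69169/2 = 345845/12 ≈ 28820.4167. The integer-valued extremum is e(T(263, 6)) = 28820, which is strictly less than the density bound 345845/12 since 6 ∤ 263 (the parts of T(263, 6) cannot all be equal).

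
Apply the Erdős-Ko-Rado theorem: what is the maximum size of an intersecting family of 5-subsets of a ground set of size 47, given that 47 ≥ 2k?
max |F| = C(46, 4) = 163185

The Erdős-Ko-Rado theorem states: for n ≥ 2k, an intersecting family of k-subsets of an n-element set has size at most C(n − 1, k − 1), with equality for 'star' families {A ⊆ [n] : |A| = k, i ∈ A} (fix an element i). For n = 47, k = 5: C(46, 4) = 163185.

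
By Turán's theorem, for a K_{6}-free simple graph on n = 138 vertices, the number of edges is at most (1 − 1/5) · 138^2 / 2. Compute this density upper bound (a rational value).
Turán density bound = (4/5) · 138^2/2 = 38088/5 ≈ 7617.6

Turán's theorem: ex(n, K_{r+1}) is achieved by the complete r-partite Turán graph T(n, r) with parts as balanced as possible, and is at most (1 − 1/r) · n^2/2. For r = 5, n = 138: the density bound is (4/5) · 19044/2 = 38088/5 ≈ 7617.6. The integer-valued extremum is e(T(138, 5)) = 7617, which is strictly less than the density bound 38088/5 since 5 ∤ 138 (the parts of T(138, 5) cannot all be equal).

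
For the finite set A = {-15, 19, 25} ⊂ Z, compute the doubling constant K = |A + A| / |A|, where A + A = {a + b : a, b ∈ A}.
K = |A + A| / |A| = 6/3 = 2

Enumerate A + A = {a + b : a, b ∈ A}. With |A| = 3, there are |A|^2 = 9 ordered sum pairs; collecting distinct values, A + A = {-30, 4, 10, 38, 44, 50}, so |A + A| = 6. Thus K = 6/3 = 2. For comparison, the minimum possible |A + A| over all 3-element sets is 2·3 − 1 = 5 (so min K = 5/3), attained only by arithmetic progressions.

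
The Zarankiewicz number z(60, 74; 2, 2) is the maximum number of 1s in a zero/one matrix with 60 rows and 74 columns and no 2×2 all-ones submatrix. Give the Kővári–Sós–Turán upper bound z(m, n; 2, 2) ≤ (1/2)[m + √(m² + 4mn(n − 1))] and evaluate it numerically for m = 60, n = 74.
z(60, 74; 2, 2) ≤ (1/2)[60 + √(60² + 4·60·74·73)] = (1/2)[60 + √1300080] = 600.1053

Kővári–Sós–Turán: let r_1, ..., r_60 be the row sums and z = Σ r_i the total number of 1s. Each pair of columns can share at most one row with both entries 1 (else a 2×2 all-ones block appears), so Σ_i C(r_i, 2) ≤ C(74, 2) = 2701. By convexity Σ_i C(r_i, 2) ≥ 60·C(z/60, 2) = z(z − 60)/(2·60), giving z² − 60z − 60·74·73 ≤ 0 and hence z ≤ (1/2)[60 + √(3600 + 4·324120)] = (1/2)[60 + √1300080] ≈ (1/2)(60 + 1140.2105) = 600.1053.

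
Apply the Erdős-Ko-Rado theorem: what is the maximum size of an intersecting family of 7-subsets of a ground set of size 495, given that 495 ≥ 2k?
max |F| = C(494, 6) = 19579108171987

Erdős-Ko-Rado (1961): when n ≥ 2k, max |F| = C(n−1, k−1). The bound is attained by the star {A : i ∈ A} for any fixed i ∈ [n]. Here C(495−1, 7−1) = C(494, 6) = 19579108171987.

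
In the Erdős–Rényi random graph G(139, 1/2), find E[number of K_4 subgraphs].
E[# K_4] = C(139, 4) · (1/2)^C(4, 2) = 14891626 / 2^6 = 7445813/32 = 232681.65625

For each 4-subset S of vertices (there are C(139, 4) = 14891626 such S), let X_S = 1 if S induces a K_4 (all C(4, 2) = 6 edges present). Then P(X_S = 1) = (1/2)^6 = 1/64. By linearity of expectation, E[# K_4] = C(139, 4) · (1/2)^6 = 14891626 / 64 = 7445813/32 = 232681.65625.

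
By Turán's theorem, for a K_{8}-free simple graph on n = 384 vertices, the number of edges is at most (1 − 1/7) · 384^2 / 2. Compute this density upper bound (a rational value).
Turán density bound = (6/7) · 384^2/2 = 442368/7 ≈ 63195.4286

Turán's theorem: ex(n, K_{r+1}) is achieved by the complete r-partite Turán graph T(n, r) with parts as balanced as possible, and is at most (1 − 1/r) · n^2/2. For r = 7, n = 384: the density bound is (6/7) · 147456/2 = 442368/7 ≈ 63195.4286. The integer-valued extremum is e(T(384, 7)) = 63195, which is strictly less than the density bound 442368/7 since 7 ∤ 384 (the parts of T(384, 7) cannot all be equal).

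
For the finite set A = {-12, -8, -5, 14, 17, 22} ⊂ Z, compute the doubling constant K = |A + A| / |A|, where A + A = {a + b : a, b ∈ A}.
K = |A + A| / |A| = 20/6 = 10/3

Enumerate A + A = {a + b : a, b ∈ A}. With |A| = 6, there are |A|^2 = 36 ordered sum pairs; collecting distinct values, A + A = {-24, -20, -17, -16, -13, -10, 2, 5, 6, 9, 10, 12, 14, 17, 28, 31, 34, 36, 39, 44}, so |A + A| = 20. Thus K = 20/6 = 10/3. For comparison, the minimum possible |A + A| over all 6-element sets is 2·6 − 1 = 11 (so min K = 11/6), attained only by arithmetic progressions.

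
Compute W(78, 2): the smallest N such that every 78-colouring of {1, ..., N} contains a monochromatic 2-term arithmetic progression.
W(78, 2) = 78 + 1 = 79

A 2-term AP is any pair of integers, so a monochromatic 2-AP exists iff some colour is used at least twice. With 78 colours, the colouring i ↦ i on {1, ..., 78} uses each colour once, avoiding any monochromatic pair, so W(78, 2) > 78. For {1, ..., 79}, pigeonhole forces two integers of the same colour, which form a monochromatic 2-AP. Hence W(78, 2) = 79.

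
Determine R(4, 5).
R(4, 5) = 25

Lower bound: an explicit 2-colouring of K_{24} (typically a Paley-type or other structured construction) avoids a red K_4 and a blue K_5, showing R(4, 5) > 24.
Upper bound: the simple Erdős–Szekeres recurrence only gives R(4, 5) ≤ 32; the tight bound R(4, 5) ≤ 25 requires a sharper case analysis (or computer search) of 2-colourings of K_{25}.
Hence R(4, 5) = 25.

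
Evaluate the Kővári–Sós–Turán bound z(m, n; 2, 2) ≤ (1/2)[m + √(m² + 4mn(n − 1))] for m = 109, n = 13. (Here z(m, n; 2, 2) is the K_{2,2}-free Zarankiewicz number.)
z(109, 13; 2, 2) ≤ (1/2)[109 + √(109² + 4·109·13·12)] = (1/2)[109 + √79897] = 195.8303

Kővári–Sós–Turán: let r_1, ..., r_109 be the row sums and z = Σ r_i the total number of 1s. Each pair of columns can share at most one row with both entries 1 (else a 2×2 all-ones block appears), so Σ_i C(r_i, 2) ≤ C(13, 2) = 78. By convexity Σ_i C(r_i, 2) ≥ 109·C(z/109, 2) = z(z − 109)/(2·109), giving z² − 109z − 109·13·12 ≤ 0 and hence z ≤ (1/2)[109 + √(11881 + 4·17004)] = (1/2)[109 + √79897] ≈ (1/2)(109 + 282.6606) = 195.8303.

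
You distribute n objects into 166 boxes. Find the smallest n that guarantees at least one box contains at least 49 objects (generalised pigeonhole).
n = (49 − 1)·166 + 1 = 7969

By the generalised pigeonhole principle, to guarantee some box contains ≥ r objects we need more than (r − 1) · k objects total. Threshold: n = (r − 1) · k + 1. With r = 49 and k = 166: n = 48 · 166 + 1 = 7968 + 1 = 7969. For n = 7968 = 48 · 166, we can put exactly 48 objects in every box, avoiding 49 in any single one — so 7969 is tight.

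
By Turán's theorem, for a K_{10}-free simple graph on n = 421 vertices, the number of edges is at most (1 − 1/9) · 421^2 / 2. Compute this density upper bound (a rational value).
Turán density bound = (8/9) · 421^2/2 = 708964/9 ≈ 78773.7778

Turán's theorem: ex(n, K_{r+1}) is achieved by the complete r-partite Turán graph T(n, r) with parts as balanced as possible, and is at most (1 − 1/r) · n^2/2. For r = 9, n = 421: the density bound is (8/9) · 177241/2 = 708964/9 ≈ 78773.7778. The integer-valued extremum is e(T(421, 9)) = 78773, which is strictly less than the density bound 708964/9 since 9 ∤ 421 (the parts of T(421, 9) cannot all be equal).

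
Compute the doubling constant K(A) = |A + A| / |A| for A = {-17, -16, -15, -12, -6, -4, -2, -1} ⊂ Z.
K = |A + A| / |A| = 28/8 = 7/2

Enumerate A + A = {a + b : a, b ∈ A}. With |A| = 8, there are |A|^2 = 64 ordered sum pairs; collecting distinct values, A + A = {-34, -33, -32, -31, -30, -29, -28, -27, -24, -23, -22, -21, -20, -19, -18, -17, -16, -14, -13, -12, -10, -8, -7, -6, -5, -4, -3, -2}, so |A + A| = 28. Thus K = 28/8 = 7/2. For comparison, the minimum possible |A + A| over all 8-element sets is 2·8 − 1 = 15 (so min K = 15/8), attained only by arithmetic progressions.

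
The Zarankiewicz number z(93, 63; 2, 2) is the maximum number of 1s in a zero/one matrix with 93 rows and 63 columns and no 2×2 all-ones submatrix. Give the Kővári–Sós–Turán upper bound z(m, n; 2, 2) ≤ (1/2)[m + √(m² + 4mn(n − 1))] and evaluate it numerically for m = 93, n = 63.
z(93, 63; 2, 2) ≤ (1/2)[93 + √(93² + 4·93·63·62)] = (1/2)[93 + √1461681] = 651

Kővári–Sós–Turán: let r_1, ..., r_93 be the row sums and z = Σ r_i the total number of 1s. Each pair of columns can share at most one row with both entries 1 (else a 2×2 all-ones block appears), so Σ_i C(r_i, 2) ≤ C(63, 2) = 1953. By convexity Σ_i C(r_i, 2) ≥ 93·C(z/93, 2) = z(z − 93)/(2·93), giving z² − 93z − 93·63·62 ≤ 0 and hence z ≤ (1/2)[93 + √(8649 + 4·363258)] = (1/2)[93 + √1461681] ≈ (1/2)(93 + 1209) = 651.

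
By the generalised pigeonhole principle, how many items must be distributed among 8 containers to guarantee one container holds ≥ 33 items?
n = (33 − 1)·8 + 1 = 257

By the generalised pigeonhole principle, to guarantee some box contains ≥ r objects we need more than (r − 1) · k objects total. Threshold: n = (r − 1) · k + 1. With r = 33 and k = 8: n = 32 · 8 + 1 = 256 + 1 = 257. For n = 256 = 32 · 8, we can put exactly 32 objects in every box, avoiding 33 in any single one — so 257 is tight.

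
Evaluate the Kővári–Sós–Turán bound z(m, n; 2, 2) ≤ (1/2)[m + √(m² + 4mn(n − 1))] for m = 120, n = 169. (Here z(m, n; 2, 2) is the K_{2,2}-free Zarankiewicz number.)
z(120, 169; 2, 2) ≤ (1/2)[120 + √(120² + 4·120·169·168)] = (1/2)[120 + √13642560] = 1906.7918

Kővári–Sós–Turán: let r_1, ..., r_120 be the row sums and z = Σ r_i the total number of 1s. Each pair of columns can share at most one row with both entries 1 (else a 2×2 all-ones block appears), so Σ_i C(r_i, 2) ≤ C(169, 2) = 14196. By convexity Σ_i C(r_i, 2) ≥ 120·C(z/120, 2) = z(z − 120)/(2·120), giving z² − 120z − 120·169·168 ≤ 0 and hence z ≤ (1/2)[120 + √(14400 + 4·3407040)] = (1/2)[120 + √13642560] ≈ (1/2)(120 + 3693.5836) = 1906.7918.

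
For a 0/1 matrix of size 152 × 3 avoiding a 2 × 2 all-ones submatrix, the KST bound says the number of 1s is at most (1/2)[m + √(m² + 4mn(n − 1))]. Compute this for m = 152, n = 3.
z(152, 3; 2, 2) ≤ (1/2)[152 + √(152² + 4·152·3·2)] = (1/2)[152 + √26752] = 157.7802

Kővári–Sós–Turán: let r_1, ..., r_152 be the row sums and z = Σ r_i the total number of 1s. Each pair of columns can share at most one row with both entries 1 (else a 2×2 all-ones block appears), so Σ_i C(r_i, 2) ≤ C(3, 2) = 3. By convexity Σ_i C(r_i, 2) ≥ 152·C(z/152, 2) = z(z − 152)/(2·152), giving z² − 152z − 152·3·2 ≤ 0 and hence z ≤ (1/2)[152 + √(23104 + 4·912)] = (1/2)[152 + √26752] ≈ (1/2)(152 + 163.5604) = 157.7802.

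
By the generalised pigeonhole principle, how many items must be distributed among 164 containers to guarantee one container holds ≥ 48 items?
n = (48 − 1)·164 + 1 = 7709

By the generalised pigeonhole principle, to guarantee some box contains ≥ r objects we need more than (r − 1) · k objects total. Threshold: n = (r − 1) · k + 1. With r = 48 and k = 164: n = 47 · 164 + 1 = 7708 + 1 = 7709. For n = 7708 = 47 · 164, we can put exactly 47 objects in every box, avoiding 48 in any single one — so 7709 is tight.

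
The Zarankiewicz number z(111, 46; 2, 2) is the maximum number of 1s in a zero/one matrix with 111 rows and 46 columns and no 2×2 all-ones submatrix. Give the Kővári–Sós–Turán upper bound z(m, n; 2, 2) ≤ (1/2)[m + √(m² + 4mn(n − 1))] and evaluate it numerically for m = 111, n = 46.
z(111, 46; 2, 2) ≤ (1/2)[111 + √(111² + 4·111·46·45)] = (1/2)[111 + √931401] = 538.0456

Kővári–Sós–Turán: let r_1, ..., r_111 be the row sums and z = Σ r_i the total number of 1s. Each pair of columns can share at most one row with both entries 1 (else a 2×2 all-ones block appears), so Σ_i C(r_i, 2) ≤ C(46, 2) = 1035. By convexity Σ_i C(r_i, 2) ≥ 111·C(z/111, 2) = z(z − 111)/(2·111), giving z² − 111z − 111·46·45 ≤ 0 and hence z ≤ (1/2)[111 + √(12321 + 4·229770)] = (1/2)[111 + √931401] ≈ (1/2)(111 + 965.0912) = 538.0456.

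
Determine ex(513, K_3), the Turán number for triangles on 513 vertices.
ex(513, K_3) = ⌊513^2/4⌋ = 65792

Mantel (1907): a triangle-free graph on n vertices has at most ⌊n^2/4⌋ edges, with equality for the complete bipartite graph K_{⌊n/2⌋, ⌈n/2⌉}. For n = 513: ⌊513^2/4⌋ = ⌊263169/4⌋ = 65792. The extremal graph is K_{256, 257}, which has 256·257 = 65792 edges.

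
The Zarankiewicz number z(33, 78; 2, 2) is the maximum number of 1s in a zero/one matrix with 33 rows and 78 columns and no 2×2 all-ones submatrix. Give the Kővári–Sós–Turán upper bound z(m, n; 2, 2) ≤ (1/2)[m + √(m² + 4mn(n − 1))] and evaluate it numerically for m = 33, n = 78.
z(33, 78; 2, 2) ≤ (1/2)[33 + √(33² + 4·33·78·77)] = (1/2)[33 + √793881] = 462

Kővári–Sós–Turán: let r_1, ..., r_33 be the row sums and z = Σ r_i the total number of 1s. Each pair of columns can share at most one row with both entries 1 (else a 2×2 all-ones block appears), so Σ_i C(r_i, 2) ≤ C(78, 2) = 3003. By convexity Σ_i C(r_i, 2) ≥ 33·C(z/33, 2) = z(z − 33)/(2·33), giving z² − 33z − 33·78·77 ≤ 0 and hence z ≤ (1/2)[33 + √(1089 + 4·198198)] = (1/2)[33 + √793881] ≈ (1/2)(33 + 891) = 462.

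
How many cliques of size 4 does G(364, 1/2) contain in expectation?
E[# K_4] = C(364, 4) · (1/2)^C(4, 2) = 719469751 / 2^6 = 11241714.859375

For each 4-subset S of vertices (there are C(364, 4) = 719469751 such S), let X_S = 1 if S induces a K_4 (all C(4, 2) = 6 edges present). Then P(X_S = 1) = (1/2)^6 = 1/64. By linearity of expectation, E[# K_4] = C(364, 4) · (1/2)^6 = 719469751 / 64 = 11241714.859375.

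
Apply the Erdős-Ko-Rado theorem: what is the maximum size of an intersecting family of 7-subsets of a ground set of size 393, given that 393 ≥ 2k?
max |F| = C(392, 6) = 4849391277276

Erdős-Ko-Rado (1961): when n ≥ 2k, max |F| = C(n−1, k−1). The bound is attained by the star {A : i ∈ A} for any fixed i ∈ [n]. Here C(393−1, 7−1) = C(392, 6) = 4849391277276.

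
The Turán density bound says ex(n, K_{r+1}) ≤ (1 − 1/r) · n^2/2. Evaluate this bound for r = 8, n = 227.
Turán density bound = (7/8) · 227^2/2 = 360703/16 ≈ 22543.9375

Turán's theorem: ex(n, K_{r+1}) is achieved by the complete r-partite Turán graph T(n, r) with parts as balanced as possible, and is at most (1 − 1/r) · n^2/2. For r = 8, n = 227: the density bound is (7/8) · 51529/2 = 360703/16 ≈ 22543.9375. The integer-valued extremum is e(T(227, 8)) = 22543, which is strictly less than the density bound 360703/16 since 8 ∤ 227 (the parts of T(227, 8) cannot all be equal).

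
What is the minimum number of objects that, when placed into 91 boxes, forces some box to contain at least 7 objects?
n = (7 − 1)·91 + 1 = 547

By the generalised pigeonhole principle, to guarantee some box contains ≥ r objects we need more than (r − 1) · k objects total. Threshold: n = (r − 1) · k + 1. With r = 7 and k = 91: n = 6 · 91 + 1 = 546 + 1 = 547. For n = 546 = 6 · 91, we can put exactly 6 objects in every box, avoiding 7 in any single one — so 547 is tight.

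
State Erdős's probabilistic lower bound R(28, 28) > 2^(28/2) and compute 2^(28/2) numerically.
2^(28/2) = 16384; so R(28, 28) > 16384

Colour each edge of K_n uniformly at random with red/blue. The expected number of monochromatic K_28 is C(n, 28) · 2 · 2^(−C(28,2)). If C(n, 28) · 2^(1 − C(28,2)) < 1, then with positive probability no monochromatic K_28 exists, so R(28, 28) > n. The standard estimate C(n, 28) ≤ n^28/28! shows this inequality holds whenever n ≤ 2^(28/2) (since 28! · 2^(C(28,2) − 1) > 2^(28^2/2) ≥ n^28). Hence R(28, 28) > 2^(28/2) = 16384.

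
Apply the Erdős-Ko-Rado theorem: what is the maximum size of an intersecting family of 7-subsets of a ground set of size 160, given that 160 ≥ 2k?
max |F| = C(159, 6) = 20398507129

The Erdős-Ko-Rado theorem states: for n ≥ 2k, an intersecting family of k-subsets of an n-element set has size at most C(n − 1, k − 1), with equality for 'star' families {A ⊆ [n] : |A| = k, i ∈ A} (fix an element i). For n = 160, k = 7: C(159, 6) = 20398507129.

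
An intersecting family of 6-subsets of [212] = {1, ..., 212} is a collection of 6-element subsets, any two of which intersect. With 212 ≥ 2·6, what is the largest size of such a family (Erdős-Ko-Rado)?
max |F| = C(211, 5) = 3322771452

Erdős-Ko-Rado (1961): when n ≥ 2k, max |F| = C(n−1, k−1). The bound is attained by the star {A : i ∈ A} for any fixed i ∈ [n]. Here C(212−1, 6−1) = C(211, 5) = 3322771452.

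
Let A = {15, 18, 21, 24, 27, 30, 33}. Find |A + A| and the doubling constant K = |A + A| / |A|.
K = |A + A| / |A| = 13/7

Enumerate A + A = {a + b : a, b ∈ A}. With |A| = 7, there are |A|^2 = 49 ordered sum pairs; collecting distinct values, A + A = {30, 33, 36, 39, 42, 45, 48, 51, 54, 57, 60, 63, 66}, so |A + A| = 13. Thus K = 13/7. Here |A + A| = 2|A| − 1 = 13, the minimum possible — so K = 13/7 is minimal, which holds iff A is an arithmetic progression.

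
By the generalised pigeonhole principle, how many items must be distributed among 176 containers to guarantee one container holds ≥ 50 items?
n = (50 − 1)·176 + 1 = 8625

By the generalised pigeonhole principle, to guarantee some box contains ≥ r objects we need more than (r − 1) · k objects total. Threshold: n = (r − 1) · k + 1. With r = 50 and k = 176: n = 49 · 176 + 1 = 8624 + 1 = 8625. For n = 8624 = 49 · 176, we can put exactly 49 objects in every box, avoiding 50 in any single one — so 8625 is tight.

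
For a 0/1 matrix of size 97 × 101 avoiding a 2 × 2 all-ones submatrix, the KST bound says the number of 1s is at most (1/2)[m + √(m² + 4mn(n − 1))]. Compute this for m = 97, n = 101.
z(97, 101; 2, 2) ≤ (1/2)[97 + √(97² + 4·97·101·100)] = (1/2)[97 + √3928209] = 1039.4855

Kővári–Sós–Turán: let r_1, ..., r_97 be the row sums and z = Σ r_i the total number of 1s. Each pair of columns can share at most one row with both entries 1 (else a 2×2 all-ones block appears), so Σ_i C(r_i, 2) ≤ C(101, 2) = 5050. By convexity Σ_i C(r_i, 2) ≥ 97·C(z/97, 2) = z(z − 97)/(2·97), giving z² − 97z − 97·101·100 ≤ 0 and hence z ≤ (1/2)[97 + √(9409 + 4·979700)] = (1/2)[97 + √3928209] ≈ (1/2)(97 + 1981.971) = 1039.4855.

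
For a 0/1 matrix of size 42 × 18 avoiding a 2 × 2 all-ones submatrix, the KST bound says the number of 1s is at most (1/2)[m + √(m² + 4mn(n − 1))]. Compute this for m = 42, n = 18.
z(42, 18; 2, 2) ≤ (1/2)[42 + √(42² + 4·42·18·17)] = (1/2)[42 + √53172] = 136.2953

Kővári–Sós–Turán: let r_1, ..., r_42 be the row sums and z = Σ r_i the total number of 1s. Each pair of columns can share at most one row with both entries 1 (else a 2×2 all-ones block appears), so Σ_i C(r_i, 2) ≤ C(18, 2) = 153. By convexity Σ_i C(r_i, 2) ≥ 42·C(z/42, 2) = z(z − 42)/(2·42), giving z² − 42z − 42·18·17 ≤ 0 and hence z ≤ (1/2)[42 + √(1764 + 4·12852)] = (1/2)[42 + √53172] ≈ (1/2)(42 + 230.5905) = 136.2953.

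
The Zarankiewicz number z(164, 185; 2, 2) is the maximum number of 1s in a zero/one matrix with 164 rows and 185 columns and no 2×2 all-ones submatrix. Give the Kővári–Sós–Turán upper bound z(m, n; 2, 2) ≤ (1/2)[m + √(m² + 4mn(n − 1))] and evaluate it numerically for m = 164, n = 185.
z(164, 185; 2, 2) ≤ (1/2)[164 + √(164² + 4·164·185·184)] = (1/2)[164 + √22357136] = 2446.1667

Kővári–Sós–Turán: let r_1, ..., r_164 be the row sums and z = Σ r_i the total number of 1s. Each pair of columns can share at most one row with both entries 1 (else a 2×2 all-ones block appears), so Σ_i C(r_i, 2) ≤ C(185, 2) = 17020. By convexity Σ_i C(r_i, 2) ≥ 164·C(z/164, 2) = z(z − 164)/(2·164), giving z² − 164z − 164·185·184 ≤ 0 and hence z ≤ (1/2)[164 + √(26896 + 4·5582560)] = (1/2)[164 + √22357136] ≈ (1/2)(164 + 4728.3333) = 2446.1667.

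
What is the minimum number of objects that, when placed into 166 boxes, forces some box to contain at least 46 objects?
n = (46 − 1)·166 + 1 = 7471

By the generalised pigeonhole principle, to guarantee some box contains ≥ r objects we need more than (r − 1) · k objects total. Threshold: n = (r − 1) · k + 1. With r = 46 and k = 166: n = 45 · 166 + 1 = 7470 + 1 = 7471. For n = 7470 = 45 · 166, we can put exactly 45 objects in every box, avoiding 46 in any single one — so 7471 is tight.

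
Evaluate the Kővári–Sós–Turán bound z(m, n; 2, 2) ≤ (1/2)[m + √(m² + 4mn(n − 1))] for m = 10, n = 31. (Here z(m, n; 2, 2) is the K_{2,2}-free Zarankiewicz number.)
z(10, 31; 2, 2) ≤ (1/2)[10 + √(10² + 4·10·31·30)] = (1/2)[10 + √37300] = 101.566

Kővári–Sós–Turán: let r_1, ..., r_10 be the row sums and z = Σ r_i the total number of 1s. Each pair of columns can share at most one row with both entries 1 (else a 2×2 all-ones block appears), so Σ_i C(r_i, 2) ≤ C(31, 2) = 465. By convexity Σ_i C(r_i, 2) ≥ 10·C(z/10, 2) = z(z − 10)/(2·10), giving z² − 10z − 10·31·30 ≤ 0 and hence z ≤ (1/2)[10 + √(100 + 4·9300)] = (1/2)[10 + √37300] ≈ (1/2)(10 + 193.1321) = 101.566.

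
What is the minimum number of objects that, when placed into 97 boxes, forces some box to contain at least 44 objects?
n = (44 − 1)·97 + 1 = 4172

By the generalised pigeonhole principle, to guarantee some box contains ≥ r objects we need more than (r − 1) · k objects total. Threshold: n = (r − 1) · k + 1. With r = 44 and k = 97: n = 43 · 97 + 1 = 4171 + 1 = 4172. For n = 4171 = 43 · 97, we can put exactly 43 objects in every box, avoiding 44 in any single one — so 4172 is tight.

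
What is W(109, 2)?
W(109, 2) = 109 + 1 = 110

A 2-term AP is any pair of integers, so a monochromatic 2-AP exists iff some colour is used at least twice. With 109 colours, the colouring i ↦ i on {1, ..., 109} uses each colour once, avoiding any monochromatic pair, so W(109, 2) > 109. For {1, ..., 110}, pigeonhole forces two integers of the same colour, which form a monochromatic 2-AP. Hence W(109, 2) = 110.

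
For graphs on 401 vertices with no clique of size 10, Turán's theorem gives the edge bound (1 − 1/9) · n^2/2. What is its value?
Turán density bound = (8/9) · 401^2/2 = 643204/9 ≈ 71467.1111

Turán's theorem: ex(n, K_{r+1}) is achieved by the complete r-partite Turán graph T(n, r) with parts as balanced as possible, and is at most (1 − 1/r) · n^2/2. For r = 9, n = 401: the density bound is (8/9) · 160801/2 = 643204/9 ≈ 71467.1111. The integer-valued extremum is e(T(401, 9)) = 71466, which is strictly less than the density bound 643204/9 since 9 ∤ 401 (the parts of T(401, 9) cannot all be equal).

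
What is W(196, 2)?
W(196, 2) = 196 + 1 = 197

A 2-term AP is any pair of integers, so a monochromatic 2-AP exists iff some colour is used at least twice. With 196 colours, the colouring i ↦ i on {1, ..., 196} uses each colour once, avoiding any monochromatic pair, so W(196, 2) > 196. For {1, ..., 197}, pigeonhole forces two integers of the same colour, which form a monochromatic 2-AP. Hence W(196, 2) = 197.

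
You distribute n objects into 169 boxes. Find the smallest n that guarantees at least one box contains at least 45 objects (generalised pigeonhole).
n = (45 − 1)·169 + 1 = 7437

By the generalised pigeonhole principle, to guarantee some box contains ≥ r objects we need more than (r − 1) · k objects total. Threshold: n = (r − 1) · k + 1. With r = 45 and k = 169: n = 44 · 169 + 1 = 7436 + 1 = 7437. For n = 7436 = 44 · 169, we can put exactly 44 objects in every box, avoiding 45 in any single one — so 7437 is tight.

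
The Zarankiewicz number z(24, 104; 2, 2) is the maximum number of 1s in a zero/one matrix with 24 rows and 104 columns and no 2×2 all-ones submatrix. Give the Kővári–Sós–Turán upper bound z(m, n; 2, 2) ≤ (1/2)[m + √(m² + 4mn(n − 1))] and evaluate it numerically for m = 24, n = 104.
z(24, 104; 2, 2) ≤ (1/2)[24 + √(24² + 4·24·104·103)] = (1/2)[24 + √1028928] = 519.1804

Kővári–Sós–Turán: let r_1, ..., r_24 be the row sums and z = Σ r_i the total number of 1s. Each pair of columns can share at most one row with both entries 1 (else a 2×2 all-ones block appears), so Σ_i C(r_i, 2) ≤ C(104, 2) = 5356. By convexity Σ_i C(r_i, 2) ≥ 24·C(z/24, 2) = z(z − 24)/(2·24), giving z² − 24z − 24·104·103 ≤ 0 and hence z ≤ (1/2)[24 + √(576 + 4·257088)] = (1/2)[24 + √1028928] ≈ (1/2)(24 + 1014.3609) = 519.1804.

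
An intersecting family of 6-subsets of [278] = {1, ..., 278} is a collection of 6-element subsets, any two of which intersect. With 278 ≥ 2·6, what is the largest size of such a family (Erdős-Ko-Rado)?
max |F| = C(277, 5) = 13105497405

Erdős-Ko-Rado (1961): when n ≥ 2k, max |F| = C(n−1, k−1). The bound is attained by the star {A : i ∈ A} for any fixed i ∈ [n]. Here C(278−1, 6−1) = C(277, 5) = 13105497405.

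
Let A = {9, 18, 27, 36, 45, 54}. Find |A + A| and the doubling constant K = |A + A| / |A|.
K = |A + A| / |A| = 11/6

Enumerate A + A = {a + b : a, b ∈ A}. With |A| = 6, there are |A|^2 = 36 ordered sum pairs; collecting distinct values, A + A = {18, 27, 36, 45, 54, 63, 72, 81, 90, 99, 108}, so |A + A| = 11. Thus K = 11/6. Here |A + A| = 2|A| − 1 = 11, the minimum possible — so K = 11/6 is minimal, which holds iff A is an arithmetic progression.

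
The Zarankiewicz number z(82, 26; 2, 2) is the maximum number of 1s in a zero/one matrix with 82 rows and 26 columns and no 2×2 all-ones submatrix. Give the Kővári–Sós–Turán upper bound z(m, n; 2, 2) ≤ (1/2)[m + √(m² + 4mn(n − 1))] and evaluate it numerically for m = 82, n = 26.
z(82, 26; 2, 2) ≤ (1/2)[82 + √(82² + 4·82·26·25)] = (1/2)[82 + √219924] = 275.4803

Kővári–Sós–Turán: let r_1, ..., r_82 be the row sums and z = Σ r_i the total number of 1s. Each pair of columns can share at most one row with both entries 1 (else a 2×2 all-ones block appears), so Σ_i C(r_i, 2) ≤ C(26, 2) = 325. By convexity Σ_i C(r_i, 2) ≥ 82·C(z/82, 2) = z(z − 82)/(2·82), giving z² − 82z − 82·26·25 ≤ 0 and hence z ≤ (1/2)[82 + √(6724 + 4·53300)] = (1/2)[82 + √219924] ≈ (1/2)(82 + 468.9606) = 275.4803.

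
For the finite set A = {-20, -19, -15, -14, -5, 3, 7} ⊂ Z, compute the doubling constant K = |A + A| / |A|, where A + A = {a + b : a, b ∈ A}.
K = |A + A| / |A| = 26/7

Enumerate A + A = {a + b : a, b ∈ A}. With |A| = 7, there are |A|^2 = 49 ordered sum pairs; collecting distinct values, A + A = {-40, -39, -38, -35, -34, -33, -30, -29, -28, -25, -24, -20, -19, -17, -16, -13, -12, -11, -10, -8, -7, -2, 2, 6, 10, 14}, so |A + A| = 26. Thus K = 26/7. For comparison, the minimum possible |A + A| over all 7-element sets is 2·7 − 1 = 13 (so min K = 13/7), attained only by arithmetic progressions.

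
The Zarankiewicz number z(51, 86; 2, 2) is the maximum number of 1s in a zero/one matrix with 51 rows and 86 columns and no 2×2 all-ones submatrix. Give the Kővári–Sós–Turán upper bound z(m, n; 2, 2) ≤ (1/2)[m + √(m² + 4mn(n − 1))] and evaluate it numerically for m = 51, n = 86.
z(51, 86; 2, 2) ≤ (1/2)[51 + √(51² + 4·51·86·85)] = (1/2)[51 + √1493841] = 636.6139

Kővári–Sós–Turán: let r_1, ..., r_51 be the row sums and z = Σ r_i the total number of 1s. Each pair of columns can share at most one row with both entries 1 (else a 2×2 all-ones block appears), so Σ_i C(r_i, 2) ≤ C(86, 2) = 3655. By convexity Σ_i C(r_i, 2) ≥ 51·C(z/51, 2) = z(z − 51)/(2·51), giving z² − 51z − 51·86·85 ≤ 0 and hence z ≤ (1/2)[51 + √(2601 + 4·372810)] = (1/2)[51 + √1493841] ≈ (1/2)(51 + 1222.2279) = 636.6139.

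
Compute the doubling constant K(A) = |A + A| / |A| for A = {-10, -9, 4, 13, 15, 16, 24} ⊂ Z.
K = |A + A| / |A| = 26/7

Enumerate A + A = {a + b : a, b ∈ A}. With |A| = 7, there are |A|^2 = 49 ordered sum pairs; collecting distinct values, A + A = {-20, -19, -18, -6, -5, 3, 4, 5, 6, 7, 8, 14, 15, 17, 19, 20, 26, 28, 29, 30, 31, 32, 37, 39, 40, 48}, so |A + A| = 26. Thus K = 26/7. For comparison, the minimum possible |A + A| over all 7-element sets is 2·7 − 1 = 13 (so min K = 13/7), attained only by arithmetic progressions.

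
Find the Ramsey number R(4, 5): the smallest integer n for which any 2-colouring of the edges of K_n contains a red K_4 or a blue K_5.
R(4, 5) = 25

Lower bound: an explicit 2-colouring of K_{24} (typically a Paley-type or other structured construction) avoids a red K_4 and a blue K_5, showing R(4, 5) > 24.
Upper bound: the simple Erdős–Szekeres recurrence only gives R(4, 5) ≤ 32; the tight bound R(4, 5) ≤ 25 requires a sharper case analysis (or computer search) of 2-colourings of K_{25}.
Hence R(4, 5) = 25.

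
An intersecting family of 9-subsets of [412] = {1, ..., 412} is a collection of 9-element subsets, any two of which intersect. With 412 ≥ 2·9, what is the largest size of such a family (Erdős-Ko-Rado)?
max |F| = C(411, 8) = 18855821462126715

Erdős-Ko-Rado (1961): when n ≥ 2k, max |F| = C(n−1, k−1). The bound is attained by the star {A : i ∈ A} for any fixed i ∈ [n]. Here C(412−1, 9−1) = C(411, 8) = 18855821462126715.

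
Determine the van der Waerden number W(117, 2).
W(117, 2) = 117 + 1 = 118

A 2-term AP is any pair of integers, so a monochromatic 2-AP exists iff some colour is used at least twice. With 117 colours, the colouring i ↦ i on {1, ..., 117} uses each colour once, avoiding any monochromatic pair, so W(117, 2) > 117. For {1, ..., 118}, pigeonhole forces two integers of the same colour, which form a monochromatic 2-AP. Hence W(117, 2) = 118.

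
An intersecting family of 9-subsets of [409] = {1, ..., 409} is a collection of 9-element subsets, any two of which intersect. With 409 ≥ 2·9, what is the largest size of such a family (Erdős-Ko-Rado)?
max |F| = C(408, 8) = 17773458424095231

Erdős-Ko-Rado (1961): when n ≥ 2k, max |F| = C(n−1, k−1). The bound is attained by the star {A : i ∈ A} for any fixed i ∈ [n]. Here C(409−1, 9−1) = C(408, 8) = 17773458424095231.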